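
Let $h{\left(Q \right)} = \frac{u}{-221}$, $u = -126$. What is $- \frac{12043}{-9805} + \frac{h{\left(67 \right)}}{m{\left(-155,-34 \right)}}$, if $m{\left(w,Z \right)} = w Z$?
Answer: $\frac{1402735624}{1141958935} \approx 1.2284$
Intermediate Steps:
$m{\left(w,Z \right)} = Z w$
$h{\left(Q \right)} = \frac{126}{221}$ ($h{\left(Q \right)} = - \frac{126}{-221} = \left(-126\right) \left(- \frac{1}{221}\right) = \frac{126}{221}$)
$- \frac{12043}{-9805} + \frac{h{\left(67 \right)}}{m{\left(-155,-34 \right)}} = - \frac{12043}{-9805} + \frac{126}{221 \left(\left(-34\right) \left(-155\right)\right)} = \left(-12043\right) \left(- \frac{1}{9805}\right) + \frac{126}{221 \cdot 5270} = \frac{12043}{9805} + \frac{126}{221} \cdot \frac{1}{5270} = \frac{12043}{9805} + \frac{63}{582335} = \frac{1402735624}{1141958935}$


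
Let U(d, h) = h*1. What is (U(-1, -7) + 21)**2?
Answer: 196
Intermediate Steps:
U(d, h) = h
(U(-1, -7) + 21)**2 = (-7 + 21)**2 = 14**2 = 196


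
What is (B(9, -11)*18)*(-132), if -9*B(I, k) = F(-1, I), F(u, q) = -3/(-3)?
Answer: 264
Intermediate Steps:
F(u, q) = 1 (F(u, q) = -3*(-⅓) = 1)
B(I, k) = -⅑ (B(I, k) = -⅑*1 = -⅑)
(B(9, -11)*18)*(-132) = -⅑*18*(-132) = -2*(-132) = 264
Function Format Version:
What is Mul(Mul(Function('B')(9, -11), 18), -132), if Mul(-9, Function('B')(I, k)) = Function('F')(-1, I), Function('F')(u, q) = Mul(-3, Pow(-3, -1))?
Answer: 264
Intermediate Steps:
Function('F')(u, q) = 1 (Function('F')(u, q) = Mul(-3, Rational(-1, 3)) = 1)
Function('B')(I, k) = Rational(-1, 9) (Function('B')(I, k) = Mul(Rational(-1, 9), 1) = Rational(-1, 9))
Mul(Mul(Function('B')(9, -11), 18), -132) = Mul(Mul(Rational(-1, 9), 18), -132) = Mul(-2, -132) = 264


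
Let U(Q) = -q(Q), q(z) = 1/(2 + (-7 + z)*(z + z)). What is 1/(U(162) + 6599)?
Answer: 50222/331414977 ≈ 0.00015154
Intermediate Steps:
q(z) = 1/(2 + 2*z*(-7 + z)) (q(z) = 1/(2 + (-7 + z)*(2*z)) = 1/(2 + 2*z*(-7 + z)))
U(Q) = -1/(2*(1 + Q**2 - 7*Q))
1/(U(162) + 6599) = 1/(-1/(2 - 14*162 + 2*162**2) + 6599) = 1/(-1/(2 - 2268 + 2*26244) + 6599) = 1/(-1/(2 - 2268 + 52488) + 6599) = 1/(-1/50222 + 6599) = 1/(331414977/50222) = 50222/331414977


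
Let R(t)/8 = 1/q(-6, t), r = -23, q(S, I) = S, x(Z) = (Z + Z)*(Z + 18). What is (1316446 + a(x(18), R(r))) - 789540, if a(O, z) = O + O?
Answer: 529498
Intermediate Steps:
x(Z) = 2*Z*(18 + Z) (x(Z) = (2*Z)*(18 + Z) = 2*Z*(18 + Z))
R(t) = -4/3 (R(t) = 8/(-6) = 8*(-1/6) = -4/3)
a(O, z) = 2*O
(1316446 + a(x(18), R(r))) - 789540 = (1316446 + 2*(2*18*(18 + 18))) - 789540 = (1316446 + 2*(2*18*36)) - 789540 = (1316446 + 2*1296) - 789540 = (1316446 + 2592) - 789540 = 1319038 - 789540 = 529498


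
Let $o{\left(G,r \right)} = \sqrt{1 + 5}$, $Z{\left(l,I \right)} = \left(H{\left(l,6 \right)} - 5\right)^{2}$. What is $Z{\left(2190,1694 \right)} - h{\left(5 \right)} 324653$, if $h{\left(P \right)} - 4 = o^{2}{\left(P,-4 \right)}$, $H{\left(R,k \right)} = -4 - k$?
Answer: $-3246305$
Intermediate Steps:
$Z{\left(l,I \right)} = 225$ ($Z{\left(l,I \right)} = \left(\left(-4 - 6\right) - 5\right)^{2} = \left(-10 - 5\right)^{2} = \left(-15\right)^{2} = 225$)
$o{\left(G,r \right)} = \sqrt{6}$
$h{\left(P \right)} = 10$ ($h{\left(P \right)} = 4 + \left(\sqrt{6}\right)^{2} = 4 + 6 = 10$)
$Z{\left(2190,1694 \right)} - h{\left(5 \right)} 324653 = 225 - 10 \cdot 324653 = 225 - 3246530 = -3246305$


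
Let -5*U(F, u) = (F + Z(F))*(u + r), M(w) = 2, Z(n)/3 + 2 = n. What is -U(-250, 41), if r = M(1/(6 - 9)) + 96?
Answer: -139834/5 ≈ -27967.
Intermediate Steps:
Z(n) = -6 + 3*n
r = 98 (r = 2 + 96 = 98)
U(F, u) = -(-6 + 4*F)*(98 + u)/5 (U(F, u) = -(F + (-6 + 3*F))*(u + 98)/5 = -(-6 + 4*F)*(98 + u)/5)
-U(-250, 41) = -(588/5 - 392/5*(-250) + (6/5)*41 - ⅘*(-250)*41) = -(588/5 + 19600 + 246/5 + 8200) = -1*139834/5 = -139834/5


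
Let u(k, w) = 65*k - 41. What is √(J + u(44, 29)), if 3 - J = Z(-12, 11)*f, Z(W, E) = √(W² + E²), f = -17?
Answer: √(2822 + 17*√265) ≈ 55.666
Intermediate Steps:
Z(W, E) = √(E² + W²)
u(k, w) = -41 + 65*k
J = 3 + 17*√265 (J = 3 - √(11² + (-12)²)*(-17) = 3 - √(121 + 144)*(-17) = 3 - √265*(-17) = 3 - (-17)*√265 = 3 + 17*√265 ≈ 279.74)
√(J + u(44, 29)) = √((3 + 17*√265) + (-41 + 65*44)) = √((3 + 17*√265) + (-41 + 2860)) = √((3 + 17*√265) + 2819) = √(2822 + 17*√265)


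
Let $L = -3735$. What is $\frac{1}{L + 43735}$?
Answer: $\frac{1}{40000} \approx 2.5 \cdot 10^{-5}$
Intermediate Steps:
$\frac{1}{L + 43735} = \frac{1}{-3735 + 43735} = \frac{1}{40000}$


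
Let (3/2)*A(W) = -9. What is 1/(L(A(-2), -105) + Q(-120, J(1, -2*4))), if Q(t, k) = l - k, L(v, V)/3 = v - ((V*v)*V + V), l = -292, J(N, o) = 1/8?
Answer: 8/1587639 ≈ 5.0389e-6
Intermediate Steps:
A(W) = -6 (A(W) = (⅔)*(-9) = -6)
J(N, o) = ⅛
L(v, V) = -3*V + 3*v - 3*v*V² (L(v, V) = 3*(v - ((V*v)*V + V)) = 3*(v - (v*V² + V)) = 3*(v - (V + v*V²)) = 3*(v + (-V - v*V²)) = 3*(v - V - v*V²) = -3*V + 3*v - 3*v*V²)
Q(t, k) = -292 - k
1/(L(A(-2), -105) + Q(-120, J(1, -2*4))) = 1/((-3*(-105) + 3*(-6) - 3*(-6)*(-105)²) + (-292 - 1*⅛)) = 1/((315 - 18 - 3*(-6)*11025) + (-292 - ⅛)) = 1/((315 - 18 + 198450) - 2337/8) = 1/(198747 - 2337/8) = 1/(1587639/8) = 8/1587639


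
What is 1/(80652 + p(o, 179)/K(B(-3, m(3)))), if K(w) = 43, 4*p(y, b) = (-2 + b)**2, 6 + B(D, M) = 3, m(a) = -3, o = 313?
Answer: 172/13903473 ≈ 1.2371e-5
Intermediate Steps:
B(D, M) = -3 (B(D, M) = -6 + 3 = -3)
p(y, b) = (-2 + b)**2/4
1/(80652 + p(o, 179)/K(B(-3, m(3)))) = 1/(80652 + ((-2 + 179)**2/4)/43) = 1/(80652 + ((1/4)*177**2)*(1/43)) = 1/(80652 + ((1/4)*31329)*(1/43)) = 1/(80652 + (31329/4)*(1/43)) = 1/(80652 + 31329/172) = 1/(13903473/172) = 172/13903473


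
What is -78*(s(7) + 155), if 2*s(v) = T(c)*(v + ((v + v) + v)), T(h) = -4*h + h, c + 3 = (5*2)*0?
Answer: -21918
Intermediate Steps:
c = -3 (c = -3 + (5*2)*0 = -3 + 10*0 = -3 + 0 = -3)
T(h) = -3*h
s(v) = 18*v (s(v) = ((-3*(-3))*(v + ((v + v) + v)))/2 = (9*(v + (2*v + v)))/2 = (9*(v + 3*v))/2 = (9*(4*v))/2 = (36*v)/2 = 18*v)
-78*(s(7) + 155) = -78*(18*7 + 155) = -78*(126 + 155) = -78*281 = -21918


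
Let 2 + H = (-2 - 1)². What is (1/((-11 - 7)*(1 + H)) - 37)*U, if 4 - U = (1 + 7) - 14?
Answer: -26645/72 ≈ -370.07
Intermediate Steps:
H = 7 (H = -2 + (-2 - 1)² = -2 + (-3)² = -2 + 9 = 7)
U = 10 (U = 4 - ((1 + 7) - 14) = 4 - (8 - 14) = 4 - 1*(-6) = 4 + 6 = 10)
(1/((-11 - 7)*(1 + H)) - 37)*U = (1/((-11 - 7)*(1 + 7)) - 37)*10 = (1/(-18*8) - 37)*10 = (1/(-144) - 37)*10 = (-1/144 - 37)*10 = -5329/144*10 = -26645/72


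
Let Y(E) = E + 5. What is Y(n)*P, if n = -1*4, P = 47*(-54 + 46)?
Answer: -376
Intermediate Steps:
P = -376 (P = 47*(-8) = -376)
n = -4
Y(E) = 5 + E
Y(n)*P = (5 - 4)*(-376) = 1*(-376) = -376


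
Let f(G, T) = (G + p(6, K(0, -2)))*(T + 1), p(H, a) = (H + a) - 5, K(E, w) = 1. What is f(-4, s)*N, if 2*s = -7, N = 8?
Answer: 40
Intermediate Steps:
p(H, a) = -5 + H + a
s = -7/2 (s = (1/2)*(-7) = -7/2 ≈ -3.5000)
f(G, T) = (1 + T)*(2 + G) (f(G, T) = (G + (-5 + 6 + 1))*(T + 1) = (G + 2)*(1 + T) = (2 + G)*(1 + T) = (1 + T)*(2 + G))
f(-4, s)*N = (2 - 4 + 2*(-7/2) - 4*(-7/2))*8 = (2 - 4 - 7 + 14)*8 = 5*8 = 40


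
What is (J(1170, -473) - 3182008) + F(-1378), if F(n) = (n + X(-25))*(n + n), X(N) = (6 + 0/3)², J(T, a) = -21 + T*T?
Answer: 1885423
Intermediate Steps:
J(T, a) = -21 + T²
X(N) = 36 (X(N) = (6 + 0*(⅓))² = (6 + 0)² = 6² = 36)
F(n) = 2*n*(36 + n) (F(n) = (n + 36)*(n + n) = (36 + n)*(2*n) = 2*n*(36 + n))
(J(1170, -473) - 3182008) + F(-1378) = ((-21 + 1170²) - 3182008) + 2*(-1378)*(36 - 1378) = ((-21 + 1368900) - 3182008) + 2*(-1378)*(-1342) = (1368879 - 3182008) + 3698552 = -1813129 + 3698552 = 1885423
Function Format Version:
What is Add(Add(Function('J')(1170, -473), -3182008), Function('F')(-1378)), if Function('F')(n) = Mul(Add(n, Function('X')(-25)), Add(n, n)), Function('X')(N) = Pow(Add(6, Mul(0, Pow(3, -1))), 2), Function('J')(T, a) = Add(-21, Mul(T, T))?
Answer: 1885423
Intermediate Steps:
Function('J')(T, a) = Add(-21, Pow(T, 2))
Function('X')(N) = 36 (Function('X')(N) = Pow(Add(6, Mul(0, Rational(1, 3))), 2) = Pow(Add(6, 0), 2) = Pow(6, 2) = 36)
Function('F')(n) = Mul(2, n, Add(36, n)) (Function('F')(n) = Mul(Add(n, 36), Add(n, n)) = Mul(Add(36, n), Mul(2, n)) = Mul(2, n, Add(36, n)))
Add(Add(Function('J')(1170, -473), -3182008), Function('F')(-1378)) = Add(Add(Add(-21, Pow(1170, 2)), -3182008), Mul(2, -1378, Add(36, -1378))) = Add(Add(Add(-21, 1368900), -3182008), Mul(2, -1378, -1342)) = Add(Add(1368879, -3182008), 3698552) = Add(-1813129, 3698552) = 1885423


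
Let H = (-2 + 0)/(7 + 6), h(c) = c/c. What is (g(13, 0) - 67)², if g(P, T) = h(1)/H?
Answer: 21609/4 ≈ 5402.3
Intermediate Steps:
h(c) = 1
H = -2/13 ≈ -0.15385
g(P, T) = -13/2 (g(P, T) = 1/(-2/13) = 1*(-13/2) = -13/2)
(g(13, 0) - 67)² = (-13/2 - 67)² = (-147/2)² = 21609/4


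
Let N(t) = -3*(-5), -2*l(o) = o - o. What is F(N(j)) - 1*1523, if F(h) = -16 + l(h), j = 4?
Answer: -1539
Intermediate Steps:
l(o) = 0 (l(o) = -(o - o)/2 = -½*0 = 0)
N(t) = 15
F(h) = -16 (F(h) = -16 + 0 = -16)
F(N(j)) - 1*1523 = -16 - 1*1523 = -16 - 1523 = -1539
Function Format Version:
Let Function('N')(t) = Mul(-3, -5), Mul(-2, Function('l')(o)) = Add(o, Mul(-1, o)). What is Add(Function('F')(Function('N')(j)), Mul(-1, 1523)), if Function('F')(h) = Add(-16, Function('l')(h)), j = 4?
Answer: -1539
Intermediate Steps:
Function('l')(o) = 0 (Function('l')(o) = Mul(Rational(-1, 2), Add(o, Mul(-1, o))) = Mul(Rational(-1, 2), 0) = 0)
Function('N')(t) = 15
Function('F')(h) = -16 (Function('F')(h) = Add(-16, 0) = -16)
Add(Function('F')(Function('N')(j)), Mul(-1, 1523)) = Add(-16, Mul(-1, 1523)) = Add(-16, -1523) = -1539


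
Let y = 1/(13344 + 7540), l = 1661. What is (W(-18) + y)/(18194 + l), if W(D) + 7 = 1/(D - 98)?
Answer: -1061161/3006225695 ≈ -0.00035299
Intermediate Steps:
W(D) = -7 + 1/(-98 + D) (W(D) = -7 + 1/(D - 98) = -7 + 1/(-98 + D))
y = 1/20884 ≈ 4.7884e-5
(W(-18) + y)/(18194 + l) = ((687 - 7*(-18))/(-98 - 18) + 1/20884)/(18194 + 1661) = ((687 + 126)/(-116) + 1/20884)/19855 = (-1/116*813 + 1/20884)*(1/19855) = (-813/116 + 1/20884)*(1/19855) = -1061161/151409*1/19855 = -1061161/3006225695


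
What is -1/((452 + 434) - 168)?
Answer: -1/718 ≈ -0.0013928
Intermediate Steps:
-1/((452 + 434) - 168) = -1/(886 - 168) = -1/718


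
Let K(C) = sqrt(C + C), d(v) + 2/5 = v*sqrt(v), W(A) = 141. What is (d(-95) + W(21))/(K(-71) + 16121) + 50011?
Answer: (-4031137358*I - 475*sqrt(95) + 250055*sqrt(142))/(5*(sqrt(142) - 16121*I)) ≈ 50011.0 - 0.057444*I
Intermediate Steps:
d(v) = -2/5 + v**(3/2) (d(v) = -2/5 + v*sqrt(v) = -2/5 + v**(3/2))
K(C) = sqrt(2)*sqrt(C) (K(C) = sqrt(2*C) = sqrt(2)*sqrt(C))
(d(-95) + W(21))/(K(-71) + 16121) + 50011 = ((-2/5 + (-95)**(3/2)) + 141)/(sqrt(2)*sqrt(-71) + 16121) + 50011 = ((-2/5 - 95*I*sqrt(95)) + 141)/(sqrt(2)*(I*sqrt(71)) + 16121) + 50011 = (703/5 - 95*I*sqrt(95))/(I*sqrt(142) + 16121) + 50011 = (703/5 - 95*I*sqrt(95))/(16121 + I*sqrt(142)) + 50011 = 50011 + (703/5 - 95*I*sqrt(95))/(16121 + I*sqrt(142))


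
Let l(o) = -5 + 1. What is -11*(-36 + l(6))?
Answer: 440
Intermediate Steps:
l(o) = -4
-11*(-36 + l(6)) = -11*(-36 - 4) = -11*(-40) = 440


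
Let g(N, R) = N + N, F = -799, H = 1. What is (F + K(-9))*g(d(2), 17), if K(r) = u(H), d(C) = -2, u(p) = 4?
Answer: 3180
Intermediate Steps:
K(r) = 4
g(N, R) = 2*N
(F + K(-9))*g(d(2), 17) = (-799 + 4)*(2*(-2)) = -795*(-4) = 3180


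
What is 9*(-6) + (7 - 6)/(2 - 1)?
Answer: -53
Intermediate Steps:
9*(-6) + (7 - 6)/(2 - 1) = -54 + 1/1 = -54 + 1*1 = -54 + 1 = -53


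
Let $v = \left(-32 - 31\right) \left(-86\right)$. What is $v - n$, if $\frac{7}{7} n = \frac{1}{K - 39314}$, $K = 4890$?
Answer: $\frac{186509233}{34424} \approx 5418.0$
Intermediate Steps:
$v = 5418$ ($v = \left(-63\right) \left(-86\right) = 5418$)
$n = - \frac{1}{34424}$ ($n = \frac{1}{4890 - 39314} = \frac{1}{-34424} = - \frac{1}{34424} \approx -2.9049 \cdot 10^{-5}$)
$v - n = 5418 - - \frac{1}{34424} = 5418 + \frac{1}{34424} = \frac{186509233}{34424}$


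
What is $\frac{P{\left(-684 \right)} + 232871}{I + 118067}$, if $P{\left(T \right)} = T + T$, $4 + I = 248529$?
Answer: $\frac{231503}{366592} \approx 0.6315$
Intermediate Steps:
$I = 248525$ ($I = -4 + 248529 = 248525$)
$P{\left(T \right)} = 2 T$
$\frac{P{\left(-684 \right)} + 232871}{I + 118067} = \frac{2 \left(-684\right) + 232871}{248525 + 118067} = \frac{-1368 + 232871}{366592} = 231503 \cdot \frac{1}{366592} = \frac{231503}{366592}$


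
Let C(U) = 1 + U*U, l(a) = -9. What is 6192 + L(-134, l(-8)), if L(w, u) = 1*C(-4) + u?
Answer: 6200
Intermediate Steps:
C(U) = 1 + U²
L(w, u) = 17 + u (L(w, u) = 1*(1 + (-4)²) + u = 1*(1 + 16) + u = 1*17 + u = 17 + u)
6192 + L(-134, l(-8)) = 6192 + (17 - 9) = 6192 + 8 = 6200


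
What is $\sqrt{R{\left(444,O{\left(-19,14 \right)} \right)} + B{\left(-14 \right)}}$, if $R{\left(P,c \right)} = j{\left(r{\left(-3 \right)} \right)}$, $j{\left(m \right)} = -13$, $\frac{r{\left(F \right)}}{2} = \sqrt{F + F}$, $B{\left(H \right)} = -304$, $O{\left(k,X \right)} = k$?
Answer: $i \sqrt{317} \approx 17.805 i$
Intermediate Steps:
$r{\left(F \right)} = 2 \sqrt{2} \sqrt{F}$ ($r{\left(F \right)} = 2 \sqrt{F + F} = 2 \sqrt{2 F} = 2 \sqrt{2} \sqrt{F}$)
$R{\left(P,c \right)} = -13$
$\sqrt{R{\left(444,O{\left(-19,14 \right)} \right)} + B{\left(-14 \right)}} = \sqrt{-13 - 304} = \sqrt{-317} = i \sqrt{317}$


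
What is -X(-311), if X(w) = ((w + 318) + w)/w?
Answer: -304/311 ≈ -0.97749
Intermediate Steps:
X(w) = (318 + 2*w)/w (X(w) = ((318 + w) + w)/w = (318 + 2*w)/w)
-X(-311) = -(2 + 318/(-311)) = -(2 + 318*(-1/311)) = -(2 - 318/311) = -1*304/311 = -304/311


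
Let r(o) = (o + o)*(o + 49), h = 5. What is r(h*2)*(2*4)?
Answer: 9440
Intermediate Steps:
r(o) = 2*o*(49 + o) (r(o) = (2*o)*(49 + o) = 2*o*(49 + o))
r(h*2)*(2*4) = (2*(5*2)*(49 + 5*2))*(2*4) = (2*10*(49 + 10))*8 = (2*10*59)*8 = 1180*8 = 9440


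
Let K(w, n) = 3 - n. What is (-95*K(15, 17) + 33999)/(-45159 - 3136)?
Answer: -35329/48295 ≈ -0.73153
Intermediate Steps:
(-95*K(15, 17) + 33999)/(-45159 - 3136) = (-95*(3 - 1*17) + 33999)/(-45159 - 3136) = (-95*(3 - 17) + 33999)/(-48295) = (-95*(-14) + 33999)*(-1/48295) = (1330 + 33999)*(-1/48295) = 35329*(-1/48295) = -35329/48295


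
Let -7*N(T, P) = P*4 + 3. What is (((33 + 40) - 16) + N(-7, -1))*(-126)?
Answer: -7200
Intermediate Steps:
N(T, P) = -3/7 - 4*P/7 (N(T, P) = -(P*4 + 3)/7 = -(4*P + 3)/7 = -(3 + 4*P)/7 = -3/7 - 4*P/7)
(((33 + 40) - 16) + N(-7, -1))*(-126) = (((33 + 40) - 16) + (-3/7 - 4/7*(-1)))*(-126) = ((73 - 16) + (-3/7 + 4/7))*(-126) = (57 + ⅐)*(-126) = (400/7)*(-126) = -7200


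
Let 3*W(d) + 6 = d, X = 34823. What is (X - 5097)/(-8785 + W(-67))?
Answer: -44589/13214 ≈ -3.3744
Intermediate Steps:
W(d) = -2 + d/3
(X - 5097)/(-8785 + W(-67)) = (34823 - 5097)/(-8785 + (-2 + (⅓)*(-67))) = 29726/(-8785 + (-2 - 67/3)) = 29726/(-8785 - 73/3) = 29726/(-26428/3) = 29726*(-3/26428) = -44589/13214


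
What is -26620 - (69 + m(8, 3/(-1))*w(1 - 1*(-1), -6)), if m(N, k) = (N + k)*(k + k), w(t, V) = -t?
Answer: -26749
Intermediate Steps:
m(N, k) = 2*k*(N + k) (m(N, k) = (N + k)*(2*k) = 2*k*(N + k))
-26620 - (69 + m(8, 3/(-1))*w(1 - 1*(-1), -6)) = -26620 - (69 + (2*(3/(-1))*(8 + 3/(-1)))*(-(1 - 1*(-1)))) = -26620 - (69 + (2*(3*(-1))*(8 + 3*(-1)))*(-(1 + 1))) = -26620 - (69 + (2*(-3)*(8 - 3))*(-1*2)) = -26620 - (69 + (2*(-3)*5)*(-2)) = -26620 - (69 - 30*(-2)) = -26620 - (69 + 60) = -26620 - 1*129 = -26620 - 129 = -26749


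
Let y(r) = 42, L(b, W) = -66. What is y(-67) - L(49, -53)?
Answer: 108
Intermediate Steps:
y(-67) - L(49, -53) = 42 - 1*(-66) = 42 + 66 = 108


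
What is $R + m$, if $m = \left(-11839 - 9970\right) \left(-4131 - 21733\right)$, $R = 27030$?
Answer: $564095006$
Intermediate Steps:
$m = 564067976$ ($m = \left(-21809\right) \left(-25864\right) = 564067976$)
$R + m = 27030 + 564067976 = 564095006$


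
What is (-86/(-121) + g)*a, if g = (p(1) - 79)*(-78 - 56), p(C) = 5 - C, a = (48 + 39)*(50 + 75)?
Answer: 13225479000/121 ≈ 1.0930e+8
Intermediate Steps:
a = 10875 (a = 87*125 = 10875)
g = 10050 (g = ((5 - 1*1) - 79)*(-78 - 56) = ((5 - 1) - 79)*(-134) = (4 - 79)*(-134) = -75*(-134) = 10050)
(-86/(-121) + g)*a = (-86/(-121) + 10050)*10875 = (-86*(-1/121) + 10050)*10875 = (86/121 + 10050)*10875 = (1216136/121)*10875 = 13225479000/121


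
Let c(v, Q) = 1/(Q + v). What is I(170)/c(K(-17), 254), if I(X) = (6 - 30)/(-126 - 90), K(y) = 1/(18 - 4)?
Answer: 3557/126 ≈ 28.230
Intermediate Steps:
K(y) = 1/14
I(X) = ⅑ (I(X) = -24/(-216) = -24*(-1/216) = ⅑)
I(170)/c(K(-17), 254) = 1/(9*(1/(254 + 1/14))) = 1/(9*(1/(3557/14))) = 1/(9*(14/3557)) = (⅑)*(3557/14) = 3557/126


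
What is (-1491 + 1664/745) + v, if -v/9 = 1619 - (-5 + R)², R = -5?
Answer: -11294026/745 ≈ -15160.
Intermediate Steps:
v = -13671 (v = -9*(1619 - (-5 - 5)²) = -9*(1619 - 1*(-10)²) = -9*(1619 - 1*100) = -9*(1619 - 100) = -9*1519 = -13671)
(-1491 + 1664/745) + v = (-1491 + 1664/745) - 13671 = -1109131/745 - 13671 = -11294026/745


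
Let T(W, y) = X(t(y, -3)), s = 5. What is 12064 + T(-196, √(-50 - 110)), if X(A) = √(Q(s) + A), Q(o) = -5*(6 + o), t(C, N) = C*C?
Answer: 12064 + I*√215 ≈ 12064.0 + 14.663*I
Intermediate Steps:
t(C, N) = C²
Q(o) = -30 - 5*o
X(A) = √(-55 + A) (X(A) = √((-30 - 5*5) + A) = √((-30 - 25) + A) = √(-55 + A))
T(W, y) = √(-55 + y²)
12064 + T(-196, √(-50 - 110)) = 12064 + √(-55 + (√(-50 - 110))²) = 12064 + √(-55 + (√(-160))²) = 12064 + √(-55 + (4*I*√10)²) = 12064 + √(-55 - 160) = 12064 + √(-215) = 12064 + I*√215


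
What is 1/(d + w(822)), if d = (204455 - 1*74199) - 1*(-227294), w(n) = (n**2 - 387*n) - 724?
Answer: 1/714396 ≈ 1.3998e-6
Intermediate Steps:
w(n) = -724 + n**2 - 387*n
d = 357550 (d = (204455 - 74199) + 227294 = 130256 + 227294 = 357550)
1/(d + w(822)) = 1/(357550 + (-724 + 822**2 - 387*822)) = 1/(357550 + (-724 + 675684 - 318114)) = 1/(357550 + 356846) = 1/714396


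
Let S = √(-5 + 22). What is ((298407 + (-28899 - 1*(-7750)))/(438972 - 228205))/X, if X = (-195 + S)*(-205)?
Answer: 5406531/164222058788 + 138629*√17/821110293940 ≈ 3.3618e-5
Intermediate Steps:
S = √17 ≈ 4.1231
X = 39975 - 205*√17 (X = (-195 + √17)*(-205) = 39975 - 205*√17 ≈ 39130.)
((298407 + (-28899 - 1*(-7750)))/(438972 - 228205))/X = ((298407 + (-28899 - 1*(-7750)))/(438972 - 228205))/(39975 - 205*√17) = ((298407 + (-28899 + 7750))/210767)/(39975 - 205*√17) = ((298407 - 21149)*(1/210767))/(39975 - 205*√17) = (277258*(1/210767))/(39975 - 205*√17) = 277258/(210767*(39975 - 205*√17))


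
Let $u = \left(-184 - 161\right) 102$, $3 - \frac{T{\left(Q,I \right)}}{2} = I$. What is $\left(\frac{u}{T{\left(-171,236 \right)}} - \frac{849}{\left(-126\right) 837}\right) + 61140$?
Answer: $\frac{501409126049}{8190882} \approx 61216.0$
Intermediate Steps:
$T{\left(Q,I \right)} = 6 - 2 I$
$u = -35190$ ($u = \left(-345\right) 102 = -35190$)
$\left(\frac{u}{T{\left(-171,236 \right)}} - \frac{849}{\left(-126\right) 837}\right) + 61140 = \left(- \frac{35190}{6 - 472} - \frac{849}{\left(-126\right) 837}\right) + 61140 = \left(- \frac{35190}{6 - 472} - \frac{849}{-105462}\right) + 61140 = \left(- \frac{35190}{-466} - - \frac{283}{35154}\right) + 61140 = \left(\left(-35190\right) \left(- \frac{1}{466}\right) + \frac{283}{35154}\right) + 61140 = \left(\frac{17595}{233} + \frac{283}{35154}\right) + 61140 = \frac{618600569}{8190882} + 61140 = \frac{501409126049}{8190882}$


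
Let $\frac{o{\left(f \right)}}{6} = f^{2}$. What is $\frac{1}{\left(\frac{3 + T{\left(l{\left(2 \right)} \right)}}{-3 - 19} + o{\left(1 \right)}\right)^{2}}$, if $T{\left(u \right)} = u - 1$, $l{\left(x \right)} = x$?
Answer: $\frac{121}{4096} \approx 0.029541$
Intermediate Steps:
$o{\left(f \right)} = 6 f^{2}$
$T{\left(u \right)} = -1 + u$
$\frac{1}{\left(\frac{3 + T{\left(l{\left(2 \right)} \right)}}{-3 - 19} + o{\left(1 \right)}\right)^{2}} = \frac{1}{\left(\frac{3 + \left(-1 + 2\right)}{-3 - 19} + 6 \cdot 1^{2}\right)^{2}} = \frac{1}{\left(\frac{3 + 1}{-22} + 6 \cdot 1\right)^{2}} = \frac{1}{\left(4 \left(- \frac{1}{22}\right) + 6\right)^{2}} = \frac{1}{\left(- \frac{2}{11} + 6\right)^{2}} = \frac{1}{\left(\frac{64}{11}\right)^{2}} = \frac{1}{\frac{4096}{121}} = \frac{121}{4096}$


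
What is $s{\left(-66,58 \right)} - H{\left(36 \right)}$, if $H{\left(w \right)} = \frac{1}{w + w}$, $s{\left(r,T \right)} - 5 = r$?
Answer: $- \frac{4393}{72} \approx -61.014$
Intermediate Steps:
$s{\left(r,T \right)} = 5 + r$
$H{\left(w \right)} = \frac{1}{2 w}$
$s{\left(-66,58 \right)} - H{\left(36 \right)} = \left(5 - 66\right) - \frac{1}{2 \cdot 36} = -61 - \frac{1}{2} \cdot \frac{1}{36} = -61 - \frac{1}{72} = - \frac{4393}{72}$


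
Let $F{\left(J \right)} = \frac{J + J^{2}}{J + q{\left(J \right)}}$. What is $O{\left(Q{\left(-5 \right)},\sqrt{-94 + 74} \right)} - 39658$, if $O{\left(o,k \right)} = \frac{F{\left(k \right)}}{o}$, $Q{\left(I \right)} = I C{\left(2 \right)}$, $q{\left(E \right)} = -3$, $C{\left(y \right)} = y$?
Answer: $\frac{- 594880 i - 396581 \sqrt{5}}{5 \left(2 \sqrt{5} + 3 i\right)} \approx -39658.0 - 0.26216 i$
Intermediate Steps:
$Q{\left(I \right)} = 2 I$ ($Q{\left(I \right)} = I 2 = 2 I$)
$F{\left(J \right)} = \frac{J + J^{2}}{-3 + J}$ ($F{\left(J \right)} = \frac{J + J^{2}}{J - 3} = \frac{J + J^{2}}{-3 + J}$)
$O{\left(o,k \right)} = \frac{k \left(1 + k\right)}{o \left(-3 + k\right)}$ ($O{\left(o,k \right)} = \frac{k \frac{1}{-3 + k} \left(1 + k\right)}{o} = \frac{k \left(1 + k\right)}{o \left(-3 + k\right)}$)
$O{\left(Q{\left(-5 \right)},\sqrt{-94 + 74} \right)} - 39658 = \frac{\sqrt{-94 + 74} \left(1 + \sqrt{-94 + 74}\right)}{2 \left(-5\right) \left(-3 + \sqrt{-94 + 74}\right)} - 39658 = \frac{\sqrt{-20} \left(1 + \sqrt{-20}\right)}{\left(-10\right) \left(-3 + \sqrt{-20}\right)} - 39658 = 2 i \sqrt{5} \left(- \frac{1}{10}\right) \frac{1}{-3 + 2 i \sqrt{5}} \left(1 + 2 i \sqrt{5}\right) - 39658 = - \frac{i \sqrt{5} \left(1 + 2 i \sqrt{5}\right)}{5 \left(-3 + 2 i \sqrt{5}\right)} - 39658 = -39658 - \frac{i \sqrt{5} \left(1 + 2 i \sqrt{5}\right)}{5 \left(-3 + 2 i \sqrt{5}\right)}$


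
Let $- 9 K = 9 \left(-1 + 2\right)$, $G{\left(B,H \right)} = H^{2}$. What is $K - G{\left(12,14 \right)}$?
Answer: $-197$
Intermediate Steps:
$K = -1$ ($K = - \frac{9 \left(-1 + 2\right)}{9} = - \frac{9 \cdot 1}{9} = \left(- \frac{1}{9}\right) 9 = -1$)
$K - G{\left(12,14 \right)} = -1 - 14^{2} = -1 - 196 = -197$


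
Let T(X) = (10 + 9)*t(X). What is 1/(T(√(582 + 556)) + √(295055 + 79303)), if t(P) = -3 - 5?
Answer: 76/175627 + √374358/351254 ≈ 0.0021746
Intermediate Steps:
t(P) = -8
T(X) = -152 (T(X) = (10 + 9)*(-8) = 19*(-8) = -152)
1/(T(√(582 + 556)) + √(295055 + 79303)) = 1/(-152 + √(295055 + 79303)) = 1/(-152 + √374358)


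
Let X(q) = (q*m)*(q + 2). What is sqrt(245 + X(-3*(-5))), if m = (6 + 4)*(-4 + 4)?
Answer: 7*sqrt(5) ≈ 15.652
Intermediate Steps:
m = 0 (m = 10*0 = 0)
X(q) = 0 (X(q) = (q*0)*(q + 2) = 0*(2 + q) = 0)
sqrt(245 + X(-3*(-5))) = sqrt(245 + 0) = sqrt(245) = 7*sqrt(5)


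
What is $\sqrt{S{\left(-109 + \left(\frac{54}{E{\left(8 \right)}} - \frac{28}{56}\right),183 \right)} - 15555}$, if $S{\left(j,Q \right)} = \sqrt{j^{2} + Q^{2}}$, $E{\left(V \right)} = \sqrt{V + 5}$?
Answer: $\frac{\sqrt{-10515180 + 78 \sqrt{13} \sqrt{264065 - 5256 \sqrt{13}}}}{26} \approx 123.89 i$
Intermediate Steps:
$E{\left(V \right)} = \sqrt{5 + V}$
$S{\left(j,Q \right)} = \sqrt{Q^{2} + j^{2}}$
$\sqrt{S{\left(-109 + \left(\frac{54}{E{\left(8 \right)}} - \frac{28}{56}\right),183 \right)} - 15555} = \sqrt{\sqrt{183^{2} + \left(-109 + \left(\frac{54}{\sqrt{5 + 8}} - \frac{28}{56}\right)\right)^{2}} - 15555} = \sqrt{\sqrt{33489 + \left(-109 + \left(\frac{54}{\sqrt{13}} - \frac{1}{2}\right)\right)^{2}} - 15555} = \sqrt{\sqrt{33489 + \left(-109 - \left(\frac{1}{2} - 54 \frac{\sqrt{13}}{13}\right)\right)^{2}} - 15555} = \sqrt{\sqrt{33489 + \left(-109 - \left(\frac{1}{2} - \frac{54 \sqrt{13}}{13}\right)\right)^{2}} - 15555} = \sqrt{\sqrt{33489 + \left(- \frac{219}{2} + \frac{54 \sqrt{13}}{13}\right)^{2}} - 15555} = \sqrt{-15555 + \sqrt{33489 + \left(- \frac{219}{2} + \frac{54 \sqrt{13}}{13}\right)^{2}}}$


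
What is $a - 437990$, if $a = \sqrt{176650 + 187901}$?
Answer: $-437990 + \sqrt{364551} \approx -4.3739 \cdot 10^{5}$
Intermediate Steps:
$a = \sqrt{364551} \approx 603.78$
$a - 437990 = \sqrt{364551} - 437990 = -437990 + \sqrt{364551}$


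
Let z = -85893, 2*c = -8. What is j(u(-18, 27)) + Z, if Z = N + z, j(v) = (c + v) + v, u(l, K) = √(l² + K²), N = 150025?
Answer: 64128 + 18*√13 ≈ 64193.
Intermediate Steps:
c = -4 (c = (½)*(-8) = -4)
u(l, K) = √(K² + l²)
j(v) = -4 + 2*v (j(v) = (-4 + v) + v = -4 + 2*v)
Z = 64132 (Z = 150025 - 85893 = 64132)
j(u(-18, 27)) + Z = (-4 + 2*√(27² + (-18)²)) + 64132 = (-4 + 2*√(729 + 324)) + 64132 = (-4 + 2*√1053) + 64132 = (-4 + 2*(9*√13)) + 64132 = (-4 + 18*√13) + 64132 = 64128 + 18*√13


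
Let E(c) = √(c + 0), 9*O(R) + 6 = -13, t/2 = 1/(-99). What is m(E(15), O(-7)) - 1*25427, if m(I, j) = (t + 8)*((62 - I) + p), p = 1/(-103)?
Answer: -254234969/10197 - 790*√15/99 ≈ -24963.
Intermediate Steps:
t = -2/99 (t = 2/(-99) = 2*(-1/99) = -2/99 ≈ -0.020202)
O(R) = -19/9 (O(R) = -⅔ + (⅑)*(-13) = -⅔ - 13/9 = -19/9)
p = -1/103 ≈ -0.0097087
E(c) = √c
m(I, j) = 5044150/10197 - 790*I/99 (m(I, j) = (-2/99 + 8)*((62 - I) - 1/103) = 790*(6385/103 - I)/99 = 5044150/10197 - 790*I/99)
m(E(15), O(-7)) - 1*25427 = (5044150/10197 - 790*√15/99) - 1*25427 = (5044150/10197 - 790*√15/99) - 25427 = -254234969/10197 - 790*√15/99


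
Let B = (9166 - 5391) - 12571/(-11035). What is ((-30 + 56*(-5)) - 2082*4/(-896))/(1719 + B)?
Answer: -371647765/6791552432 ≈ -0.054722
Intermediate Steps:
B = 41669696/11035 (B = 3775 - 12571*(-1/11035) = 3775 + 12571/11035 = 41669696/11035 ≈ 3776.1)
((-30 + 56*(-5)) - 2082*4/(-896))/(1719 + B) = ((-30 + 56*(-5)) - 2082*4/(-896))/(1719 + 41669696/11035) = ((-30 - 280) - 8328*(-1/896))/(60638861/11035) = (-310 + 1041/112)*(11035/60638861) = -33679/112*11035/60638861 = -371647765/6791552432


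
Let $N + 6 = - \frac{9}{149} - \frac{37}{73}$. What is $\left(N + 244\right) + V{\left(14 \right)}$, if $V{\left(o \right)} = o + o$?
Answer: $\frac{2887112}{10877} \approx 265.43$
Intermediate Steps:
$N = - \frac{71432}{10877}$ ($N = -6 - \left(\frac{9}{149} + \frac{37}{73}\right) = -6 - \frac{6170}{10877} = - \frac{71432}{10877} \approx -6.5673$)
$V{\left(o \right)} = 2 o$
$\left(N + 244\right) + V{\left(14 \right)} = \left(- \frac{71432}{10877} + 244\right) + 2 \cdot 14 = \frac{2582556}{10877} + 28 = \frac{2887112}{10877}$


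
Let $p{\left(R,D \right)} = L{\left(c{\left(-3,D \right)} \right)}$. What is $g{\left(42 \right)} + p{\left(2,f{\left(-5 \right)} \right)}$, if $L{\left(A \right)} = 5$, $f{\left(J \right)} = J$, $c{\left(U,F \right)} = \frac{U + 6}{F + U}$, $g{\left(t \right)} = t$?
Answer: $47$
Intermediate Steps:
$c{\left(U,F \right)} = \frac{6 + U}{F + U}$
$p{\left(R,D \right)} = 5$
$g{\left(42 \right)} + p{\left(2,f{\left(-5 \right)} \right)} = 42 + 5 = 47$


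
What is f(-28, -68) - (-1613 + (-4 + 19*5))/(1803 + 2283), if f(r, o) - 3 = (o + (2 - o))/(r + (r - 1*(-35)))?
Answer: 46868/14301 ≈ 3.2773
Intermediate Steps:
f(r, o) = 3 + 2/(35 + 2*r) (f(r, o) = 3 + (o + (2 - o))/(r + (r - 1*(-35))) = 3 + 2/(r + (r + 35)) = 3 + 2/(r + (35 + r)) = 3 + 2/(35 + 2*r))
f(-28, -68) - (-1613 + (-4 + 19*5))/(1803 + 2283) = (107 + 6*(-28))/(35 + 2*(-28)) - (-1613 + (-4 + 19*5))/(1803 + 2283) = (107 - 168)/(35 - 56) - (-1613 + (-4 + 95))/4086 = -61/(-21) - (-1613 + 91)/4086 = -1/21*(-61) - (-1522)/4086 = 61/21 - 1*(-761/2043) = 61/21 + 761/2043 = 46868/14301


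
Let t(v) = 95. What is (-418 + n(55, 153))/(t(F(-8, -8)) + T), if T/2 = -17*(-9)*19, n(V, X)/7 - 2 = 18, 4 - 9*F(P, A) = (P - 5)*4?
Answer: -278/5909 ≈ -0.047047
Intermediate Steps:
F(P, A) = 8/3 - 4*P/9 (F(P, A) = 4/9 - (P - 5)*4/9 = 4/9 - (-5 + P)*4/9 = 4/9 - (-20 + 4*P)/9 = 4/9 + (20/9 - 4*P/9) = 8/3 - 4*P/9)
n(V, X) = 140 (n(V, X) = 14 + 7*18 = 14 + 126 = 140)
T = 5814 (T = 2*(-17*(-9)*19) = 2*(153*19) = 2*2907 = 5814)
(-418 + n(55, 153))/(t(F(-8, -8)) + T) = (-418 + 140)/(95 + 5814) = -278/5909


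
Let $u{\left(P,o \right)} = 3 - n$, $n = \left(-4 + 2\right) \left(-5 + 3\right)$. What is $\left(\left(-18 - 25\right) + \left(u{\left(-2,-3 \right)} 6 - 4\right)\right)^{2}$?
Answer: $2809$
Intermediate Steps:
$n = 4$ ($n = \left(-2\right) \left(-2\right) = 4$)
$u{\left(P,o \right)} = -1$ ($u{\left(P,o \right)} = 3 - 4 = -1$)
$\left(\left(-18 - 25\right) + \left(u{\left(-2,-3 \right)} 6 - 4\right)\right)^{2} = \left(\left(-18 - 25\right) - 10\right)^{2} = \left(-43 - 10\right)^{2} = \left(-53\right)^{2} = 2809$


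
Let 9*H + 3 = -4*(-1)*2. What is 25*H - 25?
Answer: -100/9 ≈ -11.111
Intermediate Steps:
H = 5/9 (H = -⅓ + (-4*(-1)*2)/9 = -⅓ + (4*2)/9 = -⅓ + (⅑)*8 = -⅓ + 8/9 = 5/9 ≈ 0.55556)
25*H - 25 = 25*(5/9) - 25 = 125/9 - 25 = -100/9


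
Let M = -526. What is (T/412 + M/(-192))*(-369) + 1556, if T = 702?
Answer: -275675/3296 ≈ -83.639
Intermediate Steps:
(T/412 + M/(-192))*(-369) + 1556 = (702/412 - 526/(-192))*(-369) + 1556 = (702*(1/412) - 526*(-1/192))*(-369) + 1556 = (351/206 + 263/96)*(-369) + 1556 = (43937/9888)*(-369) + 1556 = -5404251/3296 + 1556 = -275675/3296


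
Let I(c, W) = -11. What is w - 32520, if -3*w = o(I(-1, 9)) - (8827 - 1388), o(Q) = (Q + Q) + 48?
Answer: -30049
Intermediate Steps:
o(Q) = 48 + 2*Q (o(Q) = 2*Q + 48 = 48 + 2*Q)
w = 2471 (w = -((48 + 2*(-11)) - (8827 - 1388))/3 = -((48 - 22) - 1*7439)/3 = -(26 - 7439)/3 = -⅓*(-7413) = 2471)
w - 32520 = 2471 - 32520 = -30049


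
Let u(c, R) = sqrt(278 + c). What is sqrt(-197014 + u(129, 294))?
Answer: sqrt(-197014 + sqrt(407)) ≈ 443.84*I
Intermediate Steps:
sqrt(-197014 + u(129, 294)) = sqrt(-197014 + sqrt(278 + 129)) = sqrt(-197014 + sqrt(407))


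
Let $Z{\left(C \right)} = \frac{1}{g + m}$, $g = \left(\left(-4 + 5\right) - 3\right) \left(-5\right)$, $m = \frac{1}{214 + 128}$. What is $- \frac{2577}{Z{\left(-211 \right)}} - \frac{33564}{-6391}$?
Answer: $- \frac{18777015553}{728574} \approx -25772.0$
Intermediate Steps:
$m = \frac{1}{342} \approx 0.002924$
$g = 10$ ($g = \left(1 - 3\right) \left(-5\right) = \left(-2\right) \left(-5\right) = 10$)
$Z{\left(C \right)} = \frac{342}{3421}$ ($Z{\left(C \right)} = \frac{1}{10 + \frac{1}{342}} = \frac{1}{\frac{3421}{342}} = \frac{342}{3421}$)
$- \frac{2577}{Z{\left(-211 \right)}} - \frac{33564}{-6391} = - \frac{2577}{\frac{342}{3421}} - \frac{33564}{-6391} = \left(-2577\right) \frac{3421}{342} - - \frac{33564}{6391} = - \frac{2938639}{114} + \frac{33564}{6391} = - \frac{18777015553}{728574}$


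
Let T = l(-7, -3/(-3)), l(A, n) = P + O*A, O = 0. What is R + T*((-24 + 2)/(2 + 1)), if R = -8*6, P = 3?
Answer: -70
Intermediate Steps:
l(A, n) = 3 (l(A, n) = 3 + 0*A = 3 + 0 = 3)
R = -48
T = 3
R + T*((-24 + 2)/(2 + 1)) = -48 + 3*((-24 + 2)/(2 + 1)) = -48 + 3*(-22/3) = -48 - 22 = -70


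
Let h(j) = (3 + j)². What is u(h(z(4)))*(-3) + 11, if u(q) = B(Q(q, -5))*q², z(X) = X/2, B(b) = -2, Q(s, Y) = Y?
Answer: 3761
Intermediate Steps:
z(X) = X/2 (z(X) = X*(½) = X/2)
u(q) = -2*q²
u(h(z(4)))*(-3) + 11 = -2*(3 + (½)*4)⁴*(-3) + 11 = -2*(3 + 2)⁴*(-3) + 11 = -2*(5²)²*(-3) + 11 = -2*25²*(-3) + 11 = -2*625*(-3) + 11 = -1250*(-3) + 11 = 3750 + 11 = 3761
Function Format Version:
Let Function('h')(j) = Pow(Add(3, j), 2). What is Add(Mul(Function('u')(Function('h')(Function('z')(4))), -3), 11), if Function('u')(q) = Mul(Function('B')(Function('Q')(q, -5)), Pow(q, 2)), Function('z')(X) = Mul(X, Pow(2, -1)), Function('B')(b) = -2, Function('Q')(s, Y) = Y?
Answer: 3761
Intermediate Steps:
Function('z')(X) = Mul(Rational(1, 2), X) (Function('z')(X) = Mul(X, Rational(1, 2)) = Mul(Rational(1, 2), X))
Function('u')(q) = Mul(-2, Pow(q, 2))
Add(Mul(Function('u')(Function('h')(Function('z')(4))), -3), 11) = Add(Mul(Mul(-2, Pow(Pow(Add(3, Mul(Rational(1, 2), 4)), 2), 2)), -3), 11) = Add(Mul(Mul(-2, Pow(Pow(Add(3, 2), 2), 2)), -3), 11) = Add(Mul(Mul(-2, Pow(Pow(5, 2), 2)), -3), 11) = Add(Mul(Mul(-2, Pow(25, 2)), -3), 11) = Add(Mul(Mul(-2, 625), -3), 11) = Add(Mul(-1250, -3), 11) = Add(3750, 11) = 3761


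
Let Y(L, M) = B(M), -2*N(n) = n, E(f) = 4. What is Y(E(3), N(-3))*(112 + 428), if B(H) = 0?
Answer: 0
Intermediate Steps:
N(n) = -n/2
Y(L, M) = 0
Y(E(3), N(-3))*(112 + 428) = 0*(112 + 428) = 0*540 = 0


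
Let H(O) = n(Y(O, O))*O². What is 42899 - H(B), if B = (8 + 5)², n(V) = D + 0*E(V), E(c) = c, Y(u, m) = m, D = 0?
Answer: 42899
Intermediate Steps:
n(V) = 0 (n(V) = 0 + 0*V = 0 + 0 = 0)
B = 169 (B = 13² = 169)
H(O) = 0 (H(O) = 0*O² = 0)
42899 - H(B) = 42899 - 1*0 = 42899 + 0 = 42899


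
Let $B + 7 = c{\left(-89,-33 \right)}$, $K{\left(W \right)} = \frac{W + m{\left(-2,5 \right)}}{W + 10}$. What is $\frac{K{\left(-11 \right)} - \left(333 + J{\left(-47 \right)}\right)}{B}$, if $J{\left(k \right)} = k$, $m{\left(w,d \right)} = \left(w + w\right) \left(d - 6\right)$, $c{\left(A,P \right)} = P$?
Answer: $\frac{279}{40} \approx 6.975$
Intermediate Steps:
$m{\left(w,d \right)} = 2 w \left(-6 + d\right)$
$K{\left(W \right)} = \frac{4 + W}{10 + W}$ ($K{\left(W \right)} = \frac{W + 2 \left(-2\right) \left(-6 + 5\right)}{W + 10} = \frac{W + 2 \left(-2\right) \left(-1\right)}{10 + W} = \frac{W + 4}{10 + W} = \frac{4 + W}{10 + W}$)
$B = -40$ ($B = -7 - 33 = -40$)
$\frac{K{\left(-11 \right)} - \left(333 + J{\left(-47 \right)}\right)}{B} = \frac{\frac{4 - 11}{10 - 11} - \left(333 - 47\right)}{-40} = \left(\frac{1}{-1} \left(-7\right) - 286\right) \left(- \frac{1}{40}\right) = \left(\left(-1\right) \left(-7\right) - 286\right) \left(- \frac{1}{40}\right) = \left(7 - 286\right) \left(- \frac{1}{40}\right) = \left(-279\right) \left(- \frac{1}{40}\right) = \frac{279}{40}$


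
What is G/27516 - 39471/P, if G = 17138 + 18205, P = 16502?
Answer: -375825/339364 ≈ -1.1074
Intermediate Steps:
G = 35343
G/27516 - 39471/P = 35343/27516 - 39471/16502 = 35343*(1/27516) - 39471*1/16502 = 11781/9172 - 177/74 = -375825/339364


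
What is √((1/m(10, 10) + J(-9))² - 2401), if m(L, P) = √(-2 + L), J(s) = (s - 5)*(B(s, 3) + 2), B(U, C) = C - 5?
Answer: I*√38414/4 ≈ 48.999*I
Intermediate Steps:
B(U, C) = -5 + C
J(s) = 0 (J(s) = (s - 5)*((-5 + 3) + 2) = (-5 + s)*(-2 + 2) = (-5 + s)*0 = 0)
√((1/m(10, 10) + J(-9))² - 2401) = √((1/(√(-2 + 10)) + 0)² - 2401) = √((1/(√8) + 0)² - 2401) = √((1/(2*√2) + 0)² - 2401) = √((√2/4 + 0)² - 2401) = √((√2/4)² - 2401) = √(⅛ - 2401) = √(-19207/8) = I*√38414/4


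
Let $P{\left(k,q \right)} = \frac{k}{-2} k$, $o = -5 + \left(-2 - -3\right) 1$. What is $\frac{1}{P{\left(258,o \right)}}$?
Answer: $- \frac{1}{33282} \approx -3.0046 \cdot 10^{-5}$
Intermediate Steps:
$o = -4$ ($o = -5 + \left(-2 + 3\right) 1 = -5 + 1 \cdot 1 = -5 + 1 = -4$)
$P{\left(k,q \right)} = - \frac{k^{2}}{2}$ ($P{\left(k,q \right)} = k \left(- \frac{1}{2}\right) k = - \frac{k}{2} k = - \frac{k^{2}}{2}$)
$\frac{1}{P{\left(258,o \right)}} = \frac{1}{\left(- \frac{1}{2}\right) 258^{2}} = \frac{1}{\left(- \frac{1}{2}\right) 66564} = \frac{1}{-33282} = - \frac{1}{33282}$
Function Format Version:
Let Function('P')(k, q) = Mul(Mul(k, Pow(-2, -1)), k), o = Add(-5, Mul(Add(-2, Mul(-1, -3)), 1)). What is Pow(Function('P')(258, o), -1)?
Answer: Rational(-1, 33282) ≈ -3.0046e-5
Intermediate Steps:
o = -4 (o = Add(-5, Mul(Add(-2, 3), 1)) = Add(-5, Mul(1, 1)) = Add(-5, 1) = -4)
Function('P')(k, q) = Mul(Rational(-1, 2), Pow(k, 2)) (Function('P')(k, q) = Mul(Mul(k, Rational(-1, 2)), k) = Mul(Mul(Rational(-1, 2), k), k) = Mul(Rational(-1, 2), Pow(k, 2)))
Pow(Function('P')(258, o), -1) = Pow(Mul(Rational(-1, 2), Pow(258, 2)), -1) = Pow(Mul(Rational(-1, 2), 66564), -1) = Pow(-33282, -1) = Rational(-1, 33282)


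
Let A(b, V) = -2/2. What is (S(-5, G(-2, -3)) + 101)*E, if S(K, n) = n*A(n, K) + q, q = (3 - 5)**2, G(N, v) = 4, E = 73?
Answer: 7373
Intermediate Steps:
A(b, V) = -1 (A(b, V) = -2*1/2 = -1)
q = 4 (q = (-2)**2 = 4)
S(K, n) = 4 - n (S(K, n) = n*(-1) + 4 = -n + 4 = 4 - n)
(S(-5, G(-2, -3)) + 101)*E = ((4 - 1*4) + 101)*73 = ((4 - 4) + 101)*73 = (0 + 101)*73 = 101*73 = 7373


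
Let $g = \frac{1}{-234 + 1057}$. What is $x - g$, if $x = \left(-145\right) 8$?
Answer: $- \frac{954681}{823} \approx -1160.0$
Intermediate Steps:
$x = -1160$
$g = \frac{1}{823} \approx 0.0012151$
$x - g = -1160 - \frac{1}{823} = - \frac{954681}{823}$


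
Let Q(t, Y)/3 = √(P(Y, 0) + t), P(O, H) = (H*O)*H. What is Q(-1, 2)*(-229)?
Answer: -687*I ≈ -687.0*I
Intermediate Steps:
P(O, H) = O*H²
Q(t, Y) = 3*√t (Q(t, Y) = 3*√(Y*0² + t) = 3*√(Y*0 + t) = 3*√(0 + t) = 3*√t)
Q(-1, 2)*(-229) = (3*√(-1))*(-229) = (3*I)*(-229) = -687*I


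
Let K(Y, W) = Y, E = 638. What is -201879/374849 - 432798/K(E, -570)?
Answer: -81181348152/119576831 ≈ -678.91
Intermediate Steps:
-201879/374849 - 432798/K(E, -570) = -201879/374849 - 432798/638 = -201879*1/374849 - 432798*1/638 = -201879/374849 - 216399/319 = -81181348152/119576831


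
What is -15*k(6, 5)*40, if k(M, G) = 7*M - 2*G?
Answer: -19200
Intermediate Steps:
k(M, G) = -2*G + 7*M
-15*k(6, 5)*40 = -15*(-2*5 + 7*6)*40 = -15*(-10 + 42)*40 = -15*32*40 = -480*40 = -19200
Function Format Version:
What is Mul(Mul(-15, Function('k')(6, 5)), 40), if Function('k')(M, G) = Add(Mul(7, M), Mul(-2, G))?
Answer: -19200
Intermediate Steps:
Function('k')(M, G) = Add(Mul(-2, G), Mul(7, M))
Mul(Mul(-15, Function('k')(6, 5)), 40) = Mul(Mul(-15, Add(Mul(-2, 5), Mul(7, 6))), 40) = Mul(Mul(-15, Add(-10, 42)), 40) = Mul(Mul(-15, 32), 40) = Mul(-480, 40) = -19200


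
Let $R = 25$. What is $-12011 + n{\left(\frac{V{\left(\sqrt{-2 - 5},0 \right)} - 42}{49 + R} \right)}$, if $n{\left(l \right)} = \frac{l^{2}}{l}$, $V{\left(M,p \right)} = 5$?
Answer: $- \frac{24023}{2} \approx -12012.0$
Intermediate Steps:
$n{\left(l \right)} = l$
$-12011 + n{\left(\frac{V{\left(\sqrt{-2 - 5},0 \right)} - 42}{49 + R} \right)} = -12011 + \frac{5 - 42}{49 + 25} = -12011 - \frac{37}{74} = -12011 - \frac{1}{2} = - \frac{24023}{2}$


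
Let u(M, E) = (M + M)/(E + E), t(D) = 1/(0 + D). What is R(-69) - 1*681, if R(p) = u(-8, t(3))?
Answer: -705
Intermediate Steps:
t(D) = 1/D
u(M, E) = M/E (u(M, E) = (2*M)/((2*E)) = (2*M)*(1/(2*E)) = M/E)
R(p) = -24 (R(p) = -8/(1/3) = -8/⅓ = -8*3 = -24)
R(-69) - 1*681 = -24 - 1*681 = -24 - 681 = -705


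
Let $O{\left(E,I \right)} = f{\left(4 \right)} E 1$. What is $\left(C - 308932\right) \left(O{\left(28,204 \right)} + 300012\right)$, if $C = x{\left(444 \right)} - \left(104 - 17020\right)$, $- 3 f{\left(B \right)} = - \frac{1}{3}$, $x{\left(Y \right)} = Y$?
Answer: $- \frac{787284053792}{9} \approx -8.7476 \cdot 10^{10}$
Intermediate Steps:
$f{\left(B \right)} = \frac{1}{9}$ ($f{\left(B \right)} = - \frac{\left(-1\right) \frac{1}{3}}{3} = \left(- \frac{1}{3}\right) \left(- \frac{1}{3}\right) = \frac{1}{9}$)
$O{\left(E,I \right)} = \frac{E}{9}$ ($O{\left(E,I \right)} = \frac{E}{9} \cdot 1 = \frac{E}{9}$)
$C = 17360$ ($C = 444 - \left(104 - 17020\right) = 444 - -16916 = 444 + 16916 = 17360$)
$\left(C - 308932\right) \left(O{\left(28,204 \right)} + 300012\right) = \left(17360 - 308932\right) \left(\frac{1}{9} \cdot 28 + 300012\right) = - 291572 \left(\frac{28}{9} + 300012\right) = \left(-291572\right) \frac{2700136}{9} = - \frac{787284053792}{9}$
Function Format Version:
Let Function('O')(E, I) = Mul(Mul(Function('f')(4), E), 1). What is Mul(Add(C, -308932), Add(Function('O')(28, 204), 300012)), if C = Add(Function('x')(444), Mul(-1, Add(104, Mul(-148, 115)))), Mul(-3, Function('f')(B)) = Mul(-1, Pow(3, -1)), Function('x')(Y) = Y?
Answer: Rational(-787284053792, 9) ≈ -8.7476e+10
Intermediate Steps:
Function('f')(B) = Rational(1, 9) (Function('f')(B) = Mul(Rational(-1, 3), Mul(-1, Pow(3, -1))) = Mul(Rational(-1, 3), Mul(-1, Rational(1, 3))) = Mul(Rational(-1, 3), Rational(-1, 3)) = Rational(1, 9))
Function('O')(E, I) = Mul(Rational(1, 9), E) (Function('O')(E, I) = Mul(Mul(Rational(1, 9), E), 1) = Mul(Rational(1, 9), E))
C = 17360 (C = Add(444, Mul(-1, Add(104, Mul(-148, 115)))) = Add(444, Mul(-1, Add(104, -17020))) = Add(444, Mul(-1, -16916)) = Add(444, 16916) = 17360)
Mul(Add(C, -308932), Add(Function('O')(28, 204), 300012)) = Mul(Add(17360, -308932), Add(Mul(Rational(1, 9), 28), 300012)) = Mul(-291572, Add(Rational(28, 9), 300012)) = Mul(-291572, Rational(2700136, 9)) = Rational(-787284053792, 9)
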